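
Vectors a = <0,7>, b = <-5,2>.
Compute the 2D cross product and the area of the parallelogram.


cross = 0*2 - 7*(-5) = 0 + 35 = 35
Parallelogram area = |35| = 35

cross = 35, parallelogram area = 35


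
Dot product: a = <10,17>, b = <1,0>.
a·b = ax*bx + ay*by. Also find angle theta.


a·b = 10*1 + 17*0 = 10 + 0 = 10
|a| = sqrt(100+289) = 19.7231
|b| = sqrt(1+0) = 1.0000
cos(theta) = 10/(sqrt(389)*sqrt(1)) = 10/sqrt(389) = 0.507020
theta = arccos(10/sqrt(389)) = 59.5345 degrees

a·b = 10, theta = 59.5345 deg


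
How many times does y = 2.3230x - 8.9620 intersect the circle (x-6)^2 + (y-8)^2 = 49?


Substitute y = 2.3230x - 8.9620: (x-6)^2 + (2.3230x- 8.9620-8)^2 = 49
Expand to Ax^2 + Bx + C = 0, where b-k = -16.962
A = 1+m^2 = 6.396329
B = 2(m(b-k) - h) = 2(2.3230*(-16.962) - 6) = -90.805452
C = h^2 + (b-k)^2 - r^2 = 36 + 287.709444 - 49 = 274.709444
disc = B^2-4AC = 8245.6301 - 7028.5279 = 1217.1022
disc > 0

2 intersection points


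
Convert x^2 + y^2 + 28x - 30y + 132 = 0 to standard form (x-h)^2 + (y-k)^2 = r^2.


h = -D/2 = -28/2 = -14
k = -E/2 = 30/2 = 15
r^2 = h^2 + k^2 - F = 196 + 225 - 132 = 289
r = 17

Center (-14, 15), radius = 17


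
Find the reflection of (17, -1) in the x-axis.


Reflection rule for x-axis: (x, -y)
(17, -1) -> (17, 1)

(17, 1)


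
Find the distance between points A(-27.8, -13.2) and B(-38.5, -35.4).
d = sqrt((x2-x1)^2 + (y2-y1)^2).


dx = -38.5 + 27.8 = -10.7
dy = -35.4 + 13.2 = -22.2
d = sqrt(114.49 + 492.84) = sqrt(607.33) = 24.6441

24.6441


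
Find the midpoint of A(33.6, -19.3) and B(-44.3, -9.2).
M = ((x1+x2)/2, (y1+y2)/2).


Mx = (33.6 - 44.3)/2 = -10.7/2 = -5.3500
My = (-19.3 - 9.2)/2 = -28.5/2 = -14.2500

(-5.3500, -14.2500)


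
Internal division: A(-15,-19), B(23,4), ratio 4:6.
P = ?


Px = (4*23 + 6*(-15))/10 = 2/10 = 0.2000
Py = (4*4 + 6*(-19))/10 = -98/10 = -9.8000

P = (0.2000, -9.8000)


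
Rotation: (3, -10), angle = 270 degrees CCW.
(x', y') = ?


cos(270) = 0, sin(270) = -1
x' = 3*0 + 10*(-1) = -10
y' = 3*(-1) - 10*0 = -3

(-10, -3)


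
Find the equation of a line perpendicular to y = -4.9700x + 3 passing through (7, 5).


Perpendicular slope = -1/m1 = -1/(-4.9700) = 0.2012
b2 = y0 - m2*x0 = 5 + 7/(-4.9700) = 5 - 1.4085 = 3.5915

y = 0.2012x + 3.5915


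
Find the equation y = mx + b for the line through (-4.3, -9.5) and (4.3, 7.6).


m = (17.1)/(8.6) = 1.9884
b = y1 - m*x1 = -9.5 - (17.1*(-4.3))/(8.6) = -9.5 + 8.5500 = -0.9500

y = 1.9884x - 0.9500


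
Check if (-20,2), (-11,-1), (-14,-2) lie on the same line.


-20*(-1+ 2) - 11*(-2-2) - 14*(2+ 1)
= -20 + 44 - 42 = -18

No, not collinear (determinant = -18)


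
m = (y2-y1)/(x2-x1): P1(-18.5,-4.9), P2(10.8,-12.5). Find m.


dy = -12.5 + 4.9 = -7.6
dx = 10.8 + 18.5 = 29.3
m = -7.6/29.3 = -0.2594

m = -0.2594


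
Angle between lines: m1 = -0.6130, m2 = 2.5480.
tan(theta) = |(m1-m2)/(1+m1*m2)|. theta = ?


m1-m2 = -3.161
1+m1*m2 = -0.561924
tan(theta) = |-3.161/(-0.561924)| = 5.625316
theta = arctan(|-3.161/(-0.561924)|) = 79.9200 degrees (acute angle)

79.9200 degrees


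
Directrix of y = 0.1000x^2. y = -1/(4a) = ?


a = 0.1000
1/(4a) = 2.5000
directrix: y = -2.5000 = -2.5000

y = -2.5000


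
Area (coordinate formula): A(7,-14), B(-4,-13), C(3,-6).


7*(-13+ 6) = -49
-4*(-6+ 14) = -32
3*(-14+ 13) = -3
sum = -84
Area = |-84|/2 = 42.0000

42.0000 sq units


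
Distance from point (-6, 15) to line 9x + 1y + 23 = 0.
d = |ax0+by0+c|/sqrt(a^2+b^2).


|9*(-6) + 1*15 + 23| = |-16| = 16
sqrt(81 + 1) = sqrt(82) = 9.0554
d = 16/sqrt(82) = 1.7669

1.7669


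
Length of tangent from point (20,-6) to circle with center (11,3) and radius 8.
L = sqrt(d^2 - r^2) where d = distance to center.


d = sqrt((20-11)^2 + (-6-3)^2) = sqrt(81+81) = 12.7279
L = sqrt(162.0000 - 64) = sqrt(98.0000) = 9.8995

9.8995


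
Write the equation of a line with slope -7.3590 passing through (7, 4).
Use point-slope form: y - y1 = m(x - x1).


y - 4 = -7.3590(x - 7)
y = -7.3590x + 4 + 7.3590*7
y = -7.3590x + 55.5130

y = -7.3590x + 55.5130


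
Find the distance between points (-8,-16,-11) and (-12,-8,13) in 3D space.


dx=-4, dy=8, dz=24
d = sqrt(16+64+576) = sqrt(656) = 25.6125

25.6125


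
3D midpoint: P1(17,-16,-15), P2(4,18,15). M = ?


Mx = (17+4)/2 = 10.5000
My = (-16+18)/2 = 1.0000
Mz = (-15+15)/2 = 0

M = (10.5000, 1.0000, 0)


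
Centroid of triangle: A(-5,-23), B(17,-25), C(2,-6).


Gx = (-5+17+2)/3 = 14/3 = 4.6667
Gy = (-23- 25- 6)/3 = -54/3 = -18.0000

G = (4.6667, -18.0000)


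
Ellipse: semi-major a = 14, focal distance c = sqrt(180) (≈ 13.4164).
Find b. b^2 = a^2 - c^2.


b^2 = 14^2 - (sqrt(180))^2 = 196 - 180 = 16
b = sqrt(16) = 4

b = 4


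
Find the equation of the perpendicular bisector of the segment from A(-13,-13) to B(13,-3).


Midpoint = (0, -8)
Slope of AB = dy/dx = 10/26 = 0.3846
Perp slope = -dx/dy = -26/10 = -2.6000
b = My - (perp slope)*Mx = -8 + (26*0)/10 = -8 + 0 = -8.0000

y = -2.6000x - 8.0000


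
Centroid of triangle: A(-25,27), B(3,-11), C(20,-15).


Gx = (-25+3+20)/3 = -2/3 = -0.6667
Gy = (27- 11- 15)/3 = 1/3 = 0.3333

G = (-0.6667, 0.3333)


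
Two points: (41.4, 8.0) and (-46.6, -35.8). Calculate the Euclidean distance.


dx = -46.6 - 41.4 = -88.0
dy = -35.8 - 8.0 = -43.8
d = sqrt(7744.0 + 1918.44) = sqrt(9662.44) = 98.2977

98.2977


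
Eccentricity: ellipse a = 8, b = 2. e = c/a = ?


c = sqrt(64-4) = sqrt(60) = 7.7460
e = c/a = sqrt(60)/8 = 0.9682

e = 0.9682


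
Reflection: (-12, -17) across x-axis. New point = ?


Reflection rule for x-axis: (x, -y)
(-12, -17) -> (-12, 17)

(-12, 17)


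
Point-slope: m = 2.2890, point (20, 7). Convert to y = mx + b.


y - 7 = 2.2890(x - 20)
y = 2.2890x + 7 - 2.2890*20
y = 2.2890x - 38.7800

y = 2.2890x - 38.7800


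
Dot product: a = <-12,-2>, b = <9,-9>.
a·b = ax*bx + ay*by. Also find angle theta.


a·b = -12*9 - 2*(-9) = -108 + 18 = -90
|a| = sqrt(144+4) = 12.1655
|b| = sqrt(81+81) = 12.7279
cos(theta) = -90/(sqrt(148)*sqrt(162)) = -90/sqrt(23976) = -0.581238
theta = arccos(-90/sqrt(23976)) = 125.5377 degrees

a·b = -90, theta = 125.5377 deg


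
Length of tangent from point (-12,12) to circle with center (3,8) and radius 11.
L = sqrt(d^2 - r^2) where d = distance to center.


d = sqrt((-12-3)^2 + (12-8)^2) = sqrt(225+16) = 15.5242
L = sqrt(241.0000 - 121) = sqrt(120.0000) = 10.9545

10.9545


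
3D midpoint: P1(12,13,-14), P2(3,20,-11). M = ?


Mx = (12+3)/2 = 7.5000
My = (13+20)/2 = 16.5000
Mz = (-14- 11)/2 = -12.5000

M = (7.5000, 16.5000, -12.5000)


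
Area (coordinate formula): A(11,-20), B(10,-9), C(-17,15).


11*(-9-15) = -264
10*(15+ 20) = 350
-17*(-20+ 9) = 187
sum = 273
Area = |273|/2 = 136.5000

136.5000 sq units


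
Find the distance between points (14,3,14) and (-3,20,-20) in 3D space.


dx=-17, dy=17, dz=-34
d = sqrt(289+289+1156) = sqrt(1734) = 41.6413

41.6413


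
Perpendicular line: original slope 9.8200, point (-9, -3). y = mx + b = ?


Perpendicular slope = -1/m1 = -1/9.8200 = -0.1018
b2 = y0 - m2*x0 = -3 - 9/9.8200 = -3 - 0.9165 = -3.9165

y = -0.1018x - 3.9165


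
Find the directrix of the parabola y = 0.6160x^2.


a = 0.6160
1/(4a) = 0.4058
directrix: y = -0.4058 = -0.4058

y = -0.4058


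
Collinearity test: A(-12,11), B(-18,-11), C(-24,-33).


-12*(-11+ 33) - 18*(-33-11) - 24*(11+ 11)
= -264 + 792 - 528 = 0

Yes, collinear (determinant = 0)


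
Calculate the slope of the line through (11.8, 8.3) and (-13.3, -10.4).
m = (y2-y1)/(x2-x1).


dy = -10.4 - 8.3 = -18.7
dx = -13.3 - 11.8 = -25.1
m = -18.7/(-25.1) = 0.7450

m = 0.7450


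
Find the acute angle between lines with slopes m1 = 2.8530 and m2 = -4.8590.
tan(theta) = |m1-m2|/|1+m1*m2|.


m1-m2 = 7.712
1+m1*m2 = -12.862727
tan(theta) = |7.712/(-12.862727)| = 0.599562
theta = arctan(|7.712/(-12.862727)|) = 30.9453 degrees (acute angle)

30.9453 degrees


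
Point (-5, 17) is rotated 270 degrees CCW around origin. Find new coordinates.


cos(270) = 0, sin(270) = -1
x' = -5*0 - 17*(-1) = 17
y' = -5*(-1) + 17*0 = 5

(17, 5)


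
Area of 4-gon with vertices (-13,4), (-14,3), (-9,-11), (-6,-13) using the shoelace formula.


sum(xi*y_{i+1}) = -13*3 - 14*(-11) - 9*(-13) - 6*4 = 208
sum(yi*x_{i+1}) = 4*(-14) + 3*(-9) - 11*(-6) - 13*(-13) = 152
Area = |208 - 152|/2 = 56/2 = 28.0000

28.0000 sq units


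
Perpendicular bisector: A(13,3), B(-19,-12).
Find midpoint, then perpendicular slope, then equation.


Midpoint = (-3, -4.5)
Slope of AB = dy/dx = -15/(-32) = 0.4688
Perp slope = -dx/dy = -32/15 = -2.1333
b = My - (perp slope)*Mx = -4.5 + (-32*(-3))/(-15) = -4.5 - 6.4000 = -10.9000

y = -2.1333x - 10.9000


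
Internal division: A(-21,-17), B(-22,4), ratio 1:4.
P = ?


Px = (1*(-22) + 4*(-21))/5 = -106/5 = -21.2000
Py = (1*4 + 4*(-17))/5 = -64/5 = -12.8000

P = (-21.2000, -12.8000)


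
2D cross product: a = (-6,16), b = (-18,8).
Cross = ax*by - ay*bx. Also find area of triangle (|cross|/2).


cross = -6*8 - 16*(-18) = -48 + 288 = 240
Triangle area = |240|/2 = 240/2 = 120.0000

cross = 240, triangle area = 120.0000


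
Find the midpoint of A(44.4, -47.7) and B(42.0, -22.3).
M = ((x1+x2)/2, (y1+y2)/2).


Mx = (44.4 + 42.0)/2 = 86.4/2 = 43.2000
My = (-47.7 - 22.3)/2 = -70.0/2 = -35.0000

(43.2000, -35.0000)


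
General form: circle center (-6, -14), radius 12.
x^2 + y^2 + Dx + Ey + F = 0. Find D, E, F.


(x+ 6)^2 + (y+ 14)^2 = 12^2
D = -2h = 12, E = -2k = 28
F = h^2+k^2-r^2 = 36+196-144 = 88

D = 12, E = 28, F = 88


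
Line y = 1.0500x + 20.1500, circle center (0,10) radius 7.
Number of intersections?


Substitute y = 1.0500x + 20.1500: (x-0)^2 + (1.0500x+20.1500-10)^2 = 49
Expand to Ax^2 + Bx + C = 0, where b-k = 10.15
A = 1+m^2 = 2.1025
B = 2(m(b-k) - h) = 2(1.0500*10.15 - 0) = 21.315
C = h^2 + (b-k)^2 - r^2 = 0 + 103.0225 - 49 = 54.0225
disc = B^2-4AC = 454.3292 - 454.3292 = 0
disc = 0

1 intersection point (tangent)


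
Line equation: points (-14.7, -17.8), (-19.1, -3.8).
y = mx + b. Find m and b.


m = (14.0)/(-4.4) = -3.1818
b = y1 - m*x1 = -17.8 - (14.0*(-14.7))/(-4.4) = -17.8 - 46.7727 = -64.5727

y = -3.1818x - 64.5727


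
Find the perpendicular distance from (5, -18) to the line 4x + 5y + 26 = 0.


|4*5 + 5*(-18) + 26| = |-44| = 44
sqrt(16 + 25) = sqrt(41) = 6.4031
d = 44/sqrt(41) = 6.8716

6.8716


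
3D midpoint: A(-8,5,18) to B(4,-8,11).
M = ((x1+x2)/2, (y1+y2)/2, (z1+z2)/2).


Mx = (-8+4)/2 = -2.0000
My = (5- 8)/2 = -1.5000
Mz = (18+11)/2 = 14.5000

M = (-2.0000, -1.5000, 14.5000)


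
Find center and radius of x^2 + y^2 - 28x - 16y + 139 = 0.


h = -D/2 = 28/2 = 14
k = -E/2 = 16/2 = 8
r^2 = h^2 + k^2 - F = 196 + 64 - 139 = 121
r = 11

Center (14, 8), radius = 11


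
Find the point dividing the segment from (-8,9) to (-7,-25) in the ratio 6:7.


Px = (6*(-7) + 7*(-8))/13 = -98/13 = -7.5385
Py = (6*(-25) + 7*9)/13 = -87/13 = -6.6923

P = (-7.5385, -6.6923)


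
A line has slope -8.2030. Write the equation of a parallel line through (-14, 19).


Parallel lines have equal slopes.
m2 = -8.2030
b2 = 19 + 8.2030*(-14) = -95.8420

y = -8.2030x - 95.8420


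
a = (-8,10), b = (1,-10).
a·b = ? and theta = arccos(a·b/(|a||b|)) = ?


a·b = -8*1 + 10*(-10) = -8 - 100 = -108
|a| = sqrt(64+100) = 12.8062
|b| = sqrt(1+100) = 10.0499
cos(theta) = -108/(sqrt(164)*sqrt(101)) = -108/sqrt(16564) = -0.839153
theta = arccos(-108/sqrt(16564)) = 147.0508 degrees

a·b = -108, theta = 147.0508 deg


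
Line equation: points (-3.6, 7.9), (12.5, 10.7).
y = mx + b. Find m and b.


m = (2.8)/(16.1) = 0.1739
b = y1 - m*x1 = 7.9 - (2.8*(-3.6))/(16.1) = 7.9 + 0.6261 = 8.5261

y = 0.1739x + 8.5261


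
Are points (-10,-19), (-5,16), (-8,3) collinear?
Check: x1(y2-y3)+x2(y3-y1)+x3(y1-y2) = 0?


-10*(16-3) - 5*(3+ 19) - 8*(-19-16)
= -130 - 110 + 280 = 40

No, not collinear (determinant = 40)


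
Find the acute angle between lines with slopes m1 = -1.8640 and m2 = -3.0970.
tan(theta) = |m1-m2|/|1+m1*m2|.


m1-m2 = 1.233
1+m1*m2 = 6.772808
tan(theta) = |1.233/6.772808| = 0.182052
theta = arctan(|1.233/6.772808|) = 10.3178 degrees (acute angle)

10.3178 degrees


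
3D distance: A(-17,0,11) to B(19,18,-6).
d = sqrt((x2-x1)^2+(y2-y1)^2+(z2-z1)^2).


dx=36, dy=18, dz=-17
d = sqrt(1296+324+289) = sqrt(1909) = 43.6921

43.6921


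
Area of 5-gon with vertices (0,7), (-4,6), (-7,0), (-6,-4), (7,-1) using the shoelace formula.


sum(xi*y_{i+1}) = 0*6 - 4*0 - 7*(-4) - 6*(-1) + 7*7 = 83
sum(yi*x_{i+1}) = 7*(-4) + 6*(-7) + 0*(-6) - 4*7 - 1*0 = -98
Area = |83 + 98|/2 = 181/2 = 90.5000

90.5000 sq units


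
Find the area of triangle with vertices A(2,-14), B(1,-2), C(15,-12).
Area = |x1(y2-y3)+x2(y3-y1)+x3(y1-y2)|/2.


2*(-2+ 12) = 20
1*(-12+ 14) = 2
15*(-14+ 2) = -180
sum = -158
Area = |-158|/2 = 79.0000

79.0000 sq units


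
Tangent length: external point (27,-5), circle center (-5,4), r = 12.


d = sqrt((27+ 5)^2 + (-5-4)^2) = sqrt(1024+81) = 33.2415
L = sqrt(1105.0000 - 144) = sqrt(961.0000) = 31.0000

31.0000


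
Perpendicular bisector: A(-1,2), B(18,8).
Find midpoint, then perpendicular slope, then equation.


Midpoint = (8.5, 5)
Slope of AB = dy/dx = 6/19 = 0.3158
Perp slope = -dx/dy = -19/6 = -3.1667
b = My - (perp slope)*Mx = 5 + (19*8.5)/6 = 5 + 26.9167 = 31.9167

y = -3.1667x + 31.9167


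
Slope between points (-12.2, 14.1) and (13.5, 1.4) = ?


dy = 1.4 - 14.1 = -12.7
dx = 13.5 + 12.2 = 25.7
m = -12.7/25.7 = -0.4942

m = -0.4942


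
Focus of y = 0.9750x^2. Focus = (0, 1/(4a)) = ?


a = 0.9750
4a = 3.9000
focus = (0, 1/3.9000) = (0, 0.2564)

Focus = (0, 0.2564)


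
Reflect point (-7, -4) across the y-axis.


Reflection rule for y-axis: (-x, y)
(-7, -4) -> (7, -4)

(7, -4)


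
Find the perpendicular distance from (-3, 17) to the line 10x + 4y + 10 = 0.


|10*(-3) + 4*17 + 10| = |48| = 48
sqrt(100 + 16) = sqrt(116) = 10.7703
d = 48/sqrt(116) = 4.4567

4.4567


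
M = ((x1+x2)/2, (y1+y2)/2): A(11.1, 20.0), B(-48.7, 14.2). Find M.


Mx = (11.1 - 48.7)/2 = -37.6/2 = -18.8000
My = (20.0 + 14.2)/2 = 34.2/2 = 17.1000

(-18.8000, 17.1000)


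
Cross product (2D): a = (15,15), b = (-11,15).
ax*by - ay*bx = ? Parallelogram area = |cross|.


cross = 15*15 - 15*(-11) = 225 + 165 = 390
Parallelogram area = |390| = 390

cross = 390, parallelogram area = 390


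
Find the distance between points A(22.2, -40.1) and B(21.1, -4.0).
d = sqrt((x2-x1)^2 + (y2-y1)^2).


dx = 21.1 - 22.2 = -1.1
dy = -4.0 + 40.1 = 36.1
d = sqrt(1.21 + 1303.21) = sqrt(1304.42) = 36.1168

36.1168


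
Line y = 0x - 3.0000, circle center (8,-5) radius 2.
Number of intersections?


Substitute y = 0x - 3.0000: (x-8)^2 + (0x- 3.0000+ 5)^2 = 4
Expand to Ax^2 + Bx + C = 0, where b-k = 2
A = 1+m^2 = 1
B = 2(m(b-k) - h) = 2(0*2 - 8) = -16
C = h^2 + (b-k)^2 - r^2 = 64 + 4 - 4 = 64
disc = B^2-4AC = 256.0000 - 256.0000 = 0
disc = 0

1 intersection point (tangent)


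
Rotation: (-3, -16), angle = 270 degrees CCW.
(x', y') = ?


cos(270) = 0, sin(270) = -1
x' = -3*0 + 16*(-1) = -16
y' = -3*(-1) - 16*0 = 3

(-16, 3)


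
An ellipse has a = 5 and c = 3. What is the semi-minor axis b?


b^2 = 5^2 - (3)^2 = 25 - 9 = 16
b = sqrt(16) = 4

b = 4


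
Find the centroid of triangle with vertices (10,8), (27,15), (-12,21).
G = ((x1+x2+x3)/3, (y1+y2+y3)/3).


Gx = (10+27- 12)/3 = 25/3 = 8.3333
Gy = (8+15+21)/3 = 44/3 = 14.6667

G = (8.3333, 14.6667)


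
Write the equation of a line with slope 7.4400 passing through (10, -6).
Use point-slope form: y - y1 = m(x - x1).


y + 6 = 7.4400(x - 10)
y = 7.4400x - 6 - 7.4400*10
y = 7.4400x - 80.4000

y = 7.4400x - 80.4000


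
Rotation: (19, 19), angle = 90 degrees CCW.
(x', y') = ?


cos(90) = 0, sin(90) = 1
x' = 19*0 - 19*1 = -19
y' = 19*1 + 19*0 = 19

(-19, 19)


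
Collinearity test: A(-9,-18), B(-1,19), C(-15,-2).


-9*(19+ 2) - 1*(-2+ 18) - 15*(-18-19)
= -189 - 16 + 555 = 350

No, not collinear (determinant = 350)


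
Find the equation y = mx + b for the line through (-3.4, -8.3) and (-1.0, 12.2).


m = (20.5)/(2.4) = 8.5417
b = y1 - m*x1 = -8.3 - (20.5*(-3.4))/(2.4) = -8.3 + 29.0417 = 20.7417

y = 8.5417x + 20.7417


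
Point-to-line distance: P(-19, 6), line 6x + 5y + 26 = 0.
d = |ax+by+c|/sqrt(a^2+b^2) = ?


|6*(-19) + 5*6 + 26| = |-58| = 58
sqrt(36 + 25) = sqrt(61) = 7.8102
d = 58/sqrt(61) = 7.4261

7.4261


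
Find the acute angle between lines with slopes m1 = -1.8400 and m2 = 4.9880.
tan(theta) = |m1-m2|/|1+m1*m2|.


m1-m2 = -6.828
1+m1*m2 = -8.17792
tan(theta) = |-6.828/(-8.17792)| = 0.834931
theta = arctan(|-6.828/(-8.17792)|) = 39.8596 degrees (acute angle)

39.8596 degrees


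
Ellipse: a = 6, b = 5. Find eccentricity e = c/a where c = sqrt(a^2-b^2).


c = sqrt(36-25) = sqrt(11) = 3.3166
e = c/a = sqrt(11)/6 = 0.5528

e = 0.5528


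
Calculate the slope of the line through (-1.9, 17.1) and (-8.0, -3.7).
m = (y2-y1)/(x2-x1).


dy = -3.7 - 17.1 = -20.8
dx = -8.0 + 1.9 = -6.1
m = -20.8/(-6.1) = 3.4098

m = 3.4098


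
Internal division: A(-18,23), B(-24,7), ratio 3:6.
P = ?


Px = (3*(-24) + 6*(-18))/9 = -180/9 = -20.0000
Py = (3*7 + 6*23)/9 = 159/9 = 17.6667

P = (-20.0000, 17.6667)


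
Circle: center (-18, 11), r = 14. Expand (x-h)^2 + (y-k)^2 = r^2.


(x+ 18)^2 + (y-11)^2 = 14^2
D = -2h = 36, E = -2k = -22
F = h^2+k^2-r^2 = 324+121-196 = 249

x^2 + y^2 + 36x - 22y + 249 = 0


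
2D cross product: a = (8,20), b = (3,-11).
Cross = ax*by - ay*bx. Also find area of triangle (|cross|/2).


cross = 8*(-11) - 20*3 = -88 - 60 = -148
Triangle area = |-148|/2 = 148/2 = 74.0000

cross = -148, triangle area = 74.0000


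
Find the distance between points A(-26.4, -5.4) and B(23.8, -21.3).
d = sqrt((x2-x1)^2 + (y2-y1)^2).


dx = 23.8 + 26.4 = 50.2
dy = -21.3 + 5.4 = -15.9
d = sqrt(2520.04 + 252.81) = sqrt(2772.85) = 52.6579

52.6579


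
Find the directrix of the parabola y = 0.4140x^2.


a = 0.4140
1/(4a) = 0.6039
directrix: y = -0.6039 = -0.6039

y = -0.6039


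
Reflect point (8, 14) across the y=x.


Reflection rule for y=x: (y, x)
(8, 14) -> (14, 8)

(14, 8)


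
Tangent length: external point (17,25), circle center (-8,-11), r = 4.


d = sqrt((17+ 8)^2 + (25+ 11)^2) = sqrt(625+1296) = 43.8292
L = sqrt(1921.0000 - 16) = sqrt(1905.0000) = 43.6463

43.6463


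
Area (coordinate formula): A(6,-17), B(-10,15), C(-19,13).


6*(15-13) = 12
-10*(13+ 17) = -300
-19*(-17-15) = 608
sum = 320
Area = |320|/2 = 160.0000

160.0000 sq units


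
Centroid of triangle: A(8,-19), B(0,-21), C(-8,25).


Gx = (8+0- 8)/3 = 0/3 = 0
Gy = (-19- 21+25)/3 = -15/3 = -5.0000

G = (0, -5.0000)


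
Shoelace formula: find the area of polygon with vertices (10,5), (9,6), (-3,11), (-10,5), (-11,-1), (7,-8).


sum(xi*y_{i+1}) = 10*6 + 9*11 - 3*5 - 10*(-1) - 11*(-8) + 7*5 = 277
sum(yi*x_{i+1}) = 5*9 + 6*(-3) + 11*(-10) + 5*(-11) - 1*7 - 8*10 = -225
Area = |277 + 225|/2 = 502/2 = 251.0000

251.0000 sq units


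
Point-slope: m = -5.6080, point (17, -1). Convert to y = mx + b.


y + 1 = -5.6080(x - 17)
y = -5.6080x - 1 + 5.6080*17
y = -5.6080x + 94.3360

y = -5.6080x + 94.3360


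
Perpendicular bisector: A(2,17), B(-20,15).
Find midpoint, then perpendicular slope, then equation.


Midpoint = (-9, 16)
Slope of AB = dy/dx = -2/(-22) = 0.0909
Perp slope = -dx/dy = -22/2 = -11.0000
b = My - (perp slope)*Mx = 16 + (-22*(-9))/(-2) = 16 - 99.0000 = -83.0000

y = -11.0000x - 83.0000


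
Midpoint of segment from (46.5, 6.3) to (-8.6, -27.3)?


Mx = (46.5 - 8.6)/2 = 37.9/2 = 18.9500
My = (6.3 - 27.3)/2 = -21.0/2 = -10.5000

(18.9500, -10.5000)


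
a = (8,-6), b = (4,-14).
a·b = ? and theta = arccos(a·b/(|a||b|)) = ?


a·b = 8*4 - 6*(-14) = 32 + 84 = 116
|a| = sqrt(64+36) = 10.0000
|b| = sqrt(16+196) = 14.5602
cos(theta) = 116/(sqrt(100)*sqrt(212)) = 116/sqrt(21200) = 0.796691
theta = arccos(116/sqrt(21200)) = 37.1847 degrees

a·b = 116, theta = 37.1847 deg


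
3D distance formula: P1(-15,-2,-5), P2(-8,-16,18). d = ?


dx=7, dy=-14, dz=23
d = sqrt(49+196+529) = sqrt(774) = 27.8209

27.8209


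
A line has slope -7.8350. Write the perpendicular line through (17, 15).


Perpendicular slope = -1/m1 = -1/(-7.8350) = 0.1276
b2 = y0 - m2*x0 = 15 + 17/(-7.8350) = 15 - 2.1698 = 12.8302

y = 0.1276x + 12.8302


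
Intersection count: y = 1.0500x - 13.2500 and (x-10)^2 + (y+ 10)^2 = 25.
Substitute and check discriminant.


Substitute y = 1.0500x - 13.2500: (x-10)^2 + (1.0500x- 13.2500+ 10)^2 = 25
Expand to Ax^2 + Bx + C = 0, where b-k = -3.25
A = 1+m^2 = 2.1025
B = 2(m(b-k) - h) = 2(1.0500*(-3.25) - 10) = -26.825
C = h^2 + (b-k)^2 - r^2 = 100 + 10.5625 - 25 = 85.5625
disc = B^2-4AC = 719.5806 - 719.5806 = 0
disc = 0

1 intersection point (tangent)


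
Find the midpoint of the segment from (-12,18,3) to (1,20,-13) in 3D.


Mx = (-12+1)/2 = -5.5000
My = (18+20)/2 = 19.0000
Mz = (3- 13)/2 = -5.0000

M = (-5.5000, 19.0000, -5.0000)


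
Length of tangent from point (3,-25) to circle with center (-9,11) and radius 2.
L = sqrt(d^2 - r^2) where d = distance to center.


d = sqrt((3+ 9)^2 + (-25-11)^2) = sqrt(144+1296) = 37.9473
L = sqrt(1440.0000 - 4) = sqrt(1436.0000) = 37.8946

37.8946


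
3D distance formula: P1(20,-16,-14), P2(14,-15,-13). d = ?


dx=-6, dy=1, dz=1
d = sqrt(36+1+1) = sqrt(38) = 6.1644

6.1644


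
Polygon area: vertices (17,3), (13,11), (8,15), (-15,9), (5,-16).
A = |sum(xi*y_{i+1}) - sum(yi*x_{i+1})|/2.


sum(xi*y_{i+1}) = 17*11 + 13*15 + 8*9 - 15*(-16) + 5*3 = 709
sum(yi*x_{i+1}) = 3*13 + 11*8 + 15*(-15) + 9*5 - 16*17 = -325
Area = |709 + 325|/2 = 1034/2 = 517.0000

517.0000 sq units


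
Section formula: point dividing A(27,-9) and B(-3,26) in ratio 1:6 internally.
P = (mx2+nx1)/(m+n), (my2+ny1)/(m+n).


Px = (1*(-3) + 6*27)/7 = 159/7 = 22.7143
Py = (1*26 + 6*(-9))/7 = -28/7 = -4.0000

P = (22.7143, -4.0000)


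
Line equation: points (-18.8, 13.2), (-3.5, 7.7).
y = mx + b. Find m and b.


m = (-5.5)/(15.3) = -0.3595
b = y1 - m*x1 = 13.2 - (-5.5*(-18.8))/(15.3) = 13.2 - 6.7582 = 6.4418

y = -0.3595x + 6.4418


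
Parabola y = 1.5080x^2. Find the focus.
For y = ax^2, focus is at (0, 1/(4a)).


a = 1.5080
4a = 6.0320
focus = (0, 1/6.0320) = (0, 0.1658)

Focus = (0, 0.1658)


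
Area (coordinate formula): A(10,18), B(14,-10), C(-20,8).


10*(-10-8) = -180
14*(8-18) = -140
-20*(18+ 10) = -560
sum = -880
Area = |-880|/2 = 440.0000

440.0000 sq units


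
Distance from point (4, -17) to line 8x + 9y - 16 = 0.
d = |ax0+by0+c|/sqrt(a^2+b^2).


|8*4 + 9*(-17) - 16| = |-137| = 137
sqrt(64 + 81) = sqrt(145) = 12.0416
d = 137/sqrt(145) = 11.3772

11.3772


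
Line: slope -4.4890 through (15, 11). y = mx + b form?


y - 11 = -4.4890(x - 15)
y = -4.4890x + 11 + 4.4890*15
y = -4.4890x + 78.3350

y = -4.4890x + 78.3350


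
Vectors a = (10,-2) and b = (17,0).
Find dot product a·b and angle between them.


a·b = 10*17 - 2*0 = 170 + 0 = 170
|a| = sqrt(100+4) = 10.1980
|b| = sqrt(289+0) = 17.0000
cos(theta) = 170/(sqrt(104)*sqrt(289)) = 170/sqrt(30056) = 0.980581
theta = arccos(170/sqrt(30056)) = 11.3099 degrees

a·b = 170, theta = 11.3099 deg


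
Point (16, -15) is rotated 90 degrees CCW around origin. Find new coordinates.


cos(90) = 0, sin(90) = 1
x' = 16*0 + 15*1 = 15
y' = 16*1 - 15*0 = 16

(15, 16)


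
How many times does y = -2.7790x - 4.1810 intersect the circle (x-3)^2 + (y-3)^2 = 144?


Substitute y = -2.7790x - 4.1810: (x-3)^2 + (-2.7790x- 4.1810-3)^2 = 144
Expand to Ax^2 + Bx + C = 0, where b-k = -7.181
A = 1+m^2 = 8.722841
B = 2(m(b-k) - h) = 2(-2.7790*(-7.181) - 3) = 33.911998
C = h^2 + (b-k)^2 - r^2 = 9 + 51.566761 - 144 = -83.433239
disc = B^2-4AC = 1150.0236 + 2911.0995 = 4061.1231
disc > 0

2 intersection points


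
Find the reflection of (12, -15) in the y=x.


Reflection rule for y=x: (y, x)
(12, -15) -> (-15, 12)

(-15, 12)


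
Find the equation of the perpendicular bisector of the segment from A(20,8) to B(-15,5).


Midpoint = (2.5, 6.5)
Slope of AB = dy/dx = -3/(-35) = 0.0857
Perp slope = -dx/dy = -35/3 = -11.6667
b = My - (perp slope)*Mx = 6.5 + (-35*2.5)/(-3) = 6.5 + 29.1667 = 35.6667

y = -11.6667x + 35.6667


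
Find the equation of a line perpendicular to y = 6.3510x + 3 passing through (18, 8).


Perpendicular slope = -1/m1 = -1/6.3510 = -0.1575
b2 = y0 - m2*x0 = 8 + 18/6.3510 = 8 + 2.8342 = 10.8342

y = -0.1575x + 10.8342


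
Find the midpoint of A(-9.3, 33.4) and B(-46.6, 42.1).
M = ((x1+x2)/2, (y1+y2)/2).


Mx = (-9.3 - 46.6)/2 = -55.9/2 = -27.9500
My = (33.4 + 42.1)/2 = 75.5/2 = 37.7500

(-27.9500, 37.7500)


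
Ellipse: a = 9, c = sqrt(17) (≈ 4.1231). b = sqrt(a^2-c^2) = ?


b^2 = 9^2 - (sqrt(17))^2 = 81 - 17 = 64
b = sqrt(64) = 8

b = 8


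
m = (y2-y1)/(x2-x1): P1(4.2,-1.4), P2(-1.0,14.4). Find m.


dy = 14.4 + 1.4 = 15.8
dx = -1.0 - 4.2 = -5.2
m = 15.8/(-5.2) = -3.0385

m = -3.0385


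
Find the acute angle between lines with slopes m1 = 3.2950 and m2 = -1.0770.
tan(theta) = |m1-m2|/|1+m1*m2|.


m1-m2 = 4.372
1+m1*m2 = -2.548715
tan(theta) = |4.372/(-2.548715)| = 1.715374
theta = arctan(|4.372/(-2.548715)|) = 59.7594 degrees (acute angle)

59.7594 degrees


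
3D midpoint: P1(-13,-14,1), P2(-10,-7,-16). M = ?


Mx = (-13- 10)/2 = -11.5000
My = (-14- 7)/2 = -10.5000
Mz = (1- 16)/2 = -7.5000

M = (-11.5000, -10.5000, -7.5000)


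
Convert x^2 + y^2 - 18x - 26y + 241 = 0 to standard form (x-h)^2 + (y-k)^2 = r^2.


h = -D/2 = 18/2 = 9
k = -E/2 = 26/2 = 13
r^2 = h^2 + k^2 - F = 81 + 169 - 241 = 9
r = 3

Center (9, 13), radius = 3


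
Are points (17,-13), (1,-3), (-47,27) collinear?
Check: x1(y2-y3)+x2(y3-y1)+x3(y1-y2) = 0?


17*(-3-27) + 1*(27+ 13) - 47*(-13+ 3)
= -510 + 40 + 470 = 0

Yes, collinear (determinant = 0)


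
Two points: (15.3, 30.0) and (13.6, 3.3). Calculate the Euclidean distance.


dx = 13.6 - 15.3 = -1.7
dy = 3.3 - 30.0 = -26.7
d = sqrt(2.89 + 712.89) = sqrt(715.78) = 26.7541

26.7541


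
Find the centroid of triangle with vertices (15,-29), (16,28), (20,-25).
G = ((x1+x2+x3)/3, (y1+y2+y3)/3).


Gx = (15+16+20)/3 = 51/3 = 17.0000
Gy = (-29+28- 25)/3 = -26/3 = -8.6667

G = (17.0000, -8.6667)


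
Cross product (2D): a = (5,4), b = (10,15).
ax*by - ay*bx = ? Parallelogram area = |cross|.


cross = 5*15 - 4*10 = 75 - 40 = 35
Parallelogram area = |35| = 35

cross = 35, parallelogram area = 35


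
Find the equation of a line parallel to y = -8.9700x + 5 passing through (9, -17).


Parallel lines have equal slopes.
m2 = -8.9700
b2 = -17 + 8.9700*9 = 63.7300

y = -8.9700x + 63.7300


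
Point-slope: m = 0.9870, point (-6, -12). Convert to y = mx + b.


y + 12 = 0.9870(x + 6)
y = 0.9870x - 12 - 0.9870*(-6)
y = 0.9870x - 6.0780

y = 0.9870x - 6.0780


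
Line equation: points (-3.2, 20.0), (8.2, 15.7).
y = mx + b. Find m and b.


m = (-4.3)/(11.4) = -0.3772
b = y1 - m*x1 = 20.0 - (-4.3*(-3.2))/(11.4) = 20.0 - 1.2070 = 18.7930

y = -0.3772x + 18.7930


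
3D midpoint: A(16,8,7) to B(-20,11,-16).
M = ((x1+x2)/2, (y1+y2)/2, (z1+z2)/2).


Mx = (16- 20)/2 = -2.0000
My = (8+11)/2 = 9.5000
Mz = (7- 16)/2 = -4.5000

M = (-2.0000, 9.5000, -4.5000)


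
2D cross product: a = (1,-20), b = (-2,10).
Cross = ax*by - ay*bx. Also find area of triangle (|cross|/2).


cross = 1*10 + 20*(-2) = 10 - 40 = -30
Triangle area = |-30|/2 = 30/2 = 15.0000

cross = -30, triangle area = 15.0000


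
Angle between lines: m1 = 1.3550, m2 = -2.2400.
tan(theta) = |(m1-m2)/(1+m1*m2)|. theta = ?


m1-m2 = 3.595
1+m1*m2 = -2.0352
tan(theta) = |3.595/(-2.0352)| = 1.766411
theta = arctan(|3.595/(-2.0352)|) = 60.4849 degrees (acute angle)

60.4849 degrees


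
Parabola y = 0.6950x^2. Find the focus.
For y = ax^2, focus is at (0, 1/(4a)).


a = 0.6950
4a = 2.7800
focus = (0, 1/2.7800) = (0, 0.3597)

Focus = (0, 0.3597)


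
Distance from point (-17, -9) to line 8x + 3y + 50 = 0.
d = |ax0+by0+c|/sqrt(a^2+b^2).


|8*(-17) + 3*(-9) + 50| = |-113| = 113
sqrt(64 + 9) = sqrt(73) = 8.5440
d = 113/sqrt(73) = 13.2256

13.2256


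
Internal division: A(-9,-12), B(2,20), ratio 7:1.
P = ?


Px = (7*2 + 1*(-9))/8 = 5/8 = 0.6250
Py = (7*20 + 1*(-12))/8 = 128/8 = 16.0000

P = (0.6250, 16.0000)


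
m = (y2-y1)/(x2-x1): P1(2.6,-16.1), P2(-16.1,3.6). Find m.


dy = 3.6 + 16.1 = 19.7
dx = -16.1 - 2.6 = -18.7
m = 19.7/(-18.7) = -1.0535

m = -1.0535


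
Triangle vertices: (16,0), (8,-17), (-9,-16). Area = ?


16*(-17+ 16) = -16
8*(-16-0) = -128
-9*(0+ 17) = -153
sum = -297
Area = |-297|/2 = 148.5000

148.5000 sq units


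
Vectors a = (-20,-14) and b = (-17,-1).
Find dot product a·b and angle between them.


a·b = -20*(-17) - 14*(-1) = 340 + 14 = 354
|a| = sqrt(400+196) = 24.4131
|b| = sqrt(289+1) = 17.0294
cos(theta) = 354/(sqrt(596)*sqrt(290)) = 354/sqrt(172840) = 0.851493
theta = arccos(354/sqrt(172840)) = 31.6256 degrees

a·b = 354, theta = 31.6256 deg


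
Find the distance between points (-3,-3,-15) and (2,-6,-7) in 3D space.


dx=5, dy=-3, dz=8
d = sqrt(25+9+64) = sqrt(98) = 9.8995

9.8995


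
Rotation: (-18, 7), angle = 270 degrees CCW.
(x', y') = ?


cos(270) = 0, sin(270) = -1
x' = -18*0 - 7*(-1) = 7
y' = -18*(-1) + 7*0 = 18

(7, 18)


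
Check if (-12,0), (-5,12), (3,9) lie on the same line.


-12*(12-9) - 5*(9-0) + 3*(0-12)
= -36 - 45 - 36 = -117

No, not collinear (determinant = -117)


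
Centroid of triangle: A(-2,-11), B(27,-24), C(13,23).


Gx = (-2+27+13)/3 = 38/3 = 12.6667
Gy = (-11- 24+23)/3 = -12/3 = -4.0000

G = (12.6667, -4.0000)


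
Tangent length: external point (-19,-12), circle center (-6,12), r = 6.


d = sqrt((-19+ 6)^2 + (-12-12)^2) = sqrt(169+576) = 27.2947
L = sqrt(745.0000 - 36) = sqrt(709.0000) = 26.6271

26.6271


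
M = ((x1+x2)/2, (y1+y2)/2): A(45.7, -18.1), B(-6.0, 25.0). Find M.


Mx = (45.7 - 6.0)/2 = 39.7/2 = 19.8500
My = (-18.1 + 25.0)/2 = 6.9/2 = 3.4500

(19.8500, 3.4500)


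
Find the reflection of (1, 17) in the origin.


Reflection rule for origin: (-x, -y)
(1, 17) -> (-1, -17)

(-1, -17)


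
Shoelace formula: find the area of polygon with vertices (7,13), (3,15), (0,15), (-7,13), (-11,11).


sum(xi*y_{i+1}) = 7*15 + 3*15 + 0*13 - 7*11 - 11*13 = -70
sum(yi*x_{i+1}) = 13*3 + 15*0 + 15*(-7) + 13*(-11) + 11*7 = -132
Area = |-70 + 132|/2 = 62/2 = 31.0000

31.0000 sq units


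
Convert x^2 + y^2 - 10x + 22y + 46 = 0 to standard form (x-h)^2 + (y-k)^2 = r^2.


h = -D/2 = 10/2 = 5
k = -E/2 = -22/2 = -11
r^2 = h^2 + k^2 - F = 25 + 121 - 46 = 100
r = 10

Center (5, -11), radius = 10


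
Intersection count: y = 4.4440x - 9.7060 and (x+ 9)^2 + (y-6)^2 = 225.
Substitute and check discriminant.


Substitute y = 4.4440x - 9.7060: (x+ 9)^2 + (4.4440x- 9.7060-6)^2 = 225
Expand to Ax^2 + Bx + C = 0, where b-k = -15.706
A = 1+m^2 = 20.749136
B = 2(m(b-k) - h) = 2(4.4440*(-15.706) + 9) = -121.594928
C = h^2 + (b-k)^2 - r^2 = 81 + 246.678436 - 225 = 102.678436
disc = B^2-4AC = 14785.3265 - 8521.9553 = 6263.3712
disc > 0

2 intersection points


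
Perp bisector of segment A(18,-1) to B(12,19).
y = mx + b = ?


Midpoint = (15, 9)
Slope of AB = dy/dx = 20/(-6) = -3.3333
Perp slope = -dx/dy = 6/20 = 0.3000
b = My - (perp slope)*Mx = 9 + (-6*15)/20 = 9 - 4.5000 = 4.5000

y = 0.3000x + 4.5000


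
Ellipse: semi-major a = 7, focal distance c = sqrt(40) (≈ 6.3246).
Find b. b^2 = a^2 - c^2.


b^2 = 7^2 - (sqrt(40))^2 = 49 - 40 = 9
b = sqrt(9) = 3

b = 3


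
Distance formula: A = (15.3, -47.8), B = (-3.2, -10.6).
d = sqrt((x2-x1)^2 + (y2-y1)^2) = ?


dx = -3.2 - 15.3 = -18.5
dy = -10.6 + 47.8 = 37.2
d = sqrt(342.25 + 1383.84) = sqrt(1726.09) = 41.5462

41.5462


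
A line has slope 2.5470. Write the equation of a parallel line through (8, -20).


Parallel lines have equal slopes.
m2 = 2.5470
b2 = -20 - 2.5470*8 = -40.3760

y = 2.5470x - 40.3760


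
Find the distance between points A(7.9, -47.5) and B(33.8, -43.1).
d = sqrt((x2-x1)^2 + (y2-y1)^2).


dx = 33.8 - 7.9 = 25.9
dy = -43.1 + 47.5 = 4.4
d = sqrt(670.81 + 19.36) = sqrt(690.17) = 26.2711

26.2711


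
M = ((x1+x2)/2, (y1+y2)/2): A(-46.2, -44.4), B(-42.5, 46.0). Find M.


Mx = (-46.2 - 42.5)/2 = -88.7/2 = -44.3500
My = (-44.4 + 46.0)/2 = 1.6/2 = 0.8000

(-44.3500, 0.8000)


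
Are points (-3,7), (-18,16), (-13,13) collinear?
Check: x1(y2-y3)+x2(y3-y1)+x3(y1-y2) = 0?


-3*(16-13) - 18*(13-7) - 13*(7-16)
= -9 - 108 + 117 = 0

Yes, collinear (determinant = 0)


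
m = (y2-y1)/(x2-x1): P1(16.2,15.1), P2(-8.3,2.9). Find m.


dy = 2.9 - 15.1 = -12.2
dx = -8.3 - 16.2 = -24.5
m = -12.2/(-24.5) = 0.4980

m = 0.4980


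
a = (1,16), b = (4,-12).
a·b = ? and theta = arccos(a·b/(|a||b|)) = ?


a·b = 1*4 + 16*(-12) = 4 - 192 = -188
|a| = sqrt(1+256) = 16.0312
|b| = sqrt(16+144) = 12.6491
cos(theta) = -188/(sqrt(257)*sqrt(160)) = -188/sqrt(41120) = -0.927110
theta = arccos(-188/sqrt(41120)) = 157.9887 degrees

a·b = -188, theta = 157.9887 deg


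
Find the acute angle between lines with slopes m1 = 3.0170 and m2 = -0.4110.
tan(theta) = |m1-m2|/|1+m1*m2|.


m1-m2 = 3.428
1+m1*m2 = -0.239987
tan(theta) = |3.428/(-0.239987)| = 14.284107
theta = arctan(|3.428/(-0.239987)|) = 85.9954 degrees (acute angle)

85.9954 degrees


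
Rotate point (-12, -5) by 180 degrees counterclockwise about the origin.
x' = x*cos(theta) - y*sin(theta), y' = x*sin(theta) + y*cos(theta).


cos(180) = -1, sin(180) = 0
x' = -12*(-1) + 5*0 = 12
y' = -12*0 - 5*(-1) = 5

(12, 5)


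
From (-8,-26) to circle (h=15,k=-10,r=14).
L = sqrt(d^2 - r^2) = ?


d = sqrt((-8-15)^2 + (-26+ 10)^2) = sqrt(529+256) = 28.0179
L = sqrt(785.0000 - 196) = sqrt(589.0000) = 24.2693

24.2693


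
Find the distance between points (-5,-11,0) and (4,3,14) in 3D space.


dx=9, dy=14, dz=14
d = sqrt(81+196+196) = sqrt(473) = 21.7486

21.7486


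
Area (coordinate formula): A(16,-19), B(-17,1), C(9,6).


16*(1-6) = -80
-17*(6+ 19) = -425
9*(-19-1) = -180
sum = -685
Area = |-685|/2 = 342.5000

342.5000 sq units


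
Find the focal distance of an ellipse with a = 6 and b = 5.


c^2 = 6^2 - 5^2 = 36 - 25 = 11
c = sqrt(11) = 3.3166

c = 3.3166


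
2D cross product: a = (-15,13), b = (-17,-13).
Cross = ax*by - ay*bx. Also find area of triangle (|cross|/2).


cross = -15*(-13) - 13*(-17) = 195 + 221 = 416
Triangle area = |416|/2 = 416/2 = 208.0000

cross = 416, triangle area = 208.0000


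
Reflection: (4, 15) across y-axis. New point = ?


Reflection rule for y-axis: (-x, y)
(4, 15) -> (-4, 15)

(-4, 15)


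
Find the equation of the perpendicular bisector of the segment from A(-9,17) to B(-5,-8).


Midpoint = (-7, 4.5)
Slope of AB = dy/dx = -25/4 = -6.2500
Perp slope = -dx/dy = 4/25 = 0.1600
b = My - (perp slope)*Mx = 4.5 + (4*(-7))/(-25) = 4.5 + 1.1200 = 5.6200

y = 0.1600x + 5.6200


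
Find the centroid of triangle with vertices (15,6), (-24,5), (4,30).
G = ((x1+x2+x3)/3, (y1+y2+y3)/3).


Gx = (15- 24+4)/3 = -5/3 = -1.6667
Gy = (6+5+30)/3 = 41/3 = 13.6667

G = (-1.6667, 13.6667)


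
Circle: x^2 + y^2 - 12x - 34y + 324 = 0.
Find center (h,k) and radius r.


h = -D/2 = 12/2 = 6
k = -E/2 = 34/2 = 17
r^2 = h^2 + k^2 - F = 36 + 289 - 324 = 1
r = 1

Center (6, 17), radius = 1


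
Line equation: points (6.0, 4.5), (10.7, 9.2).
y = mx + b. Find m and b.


m = (4.7)/(4.7) = 1.0000
b = y1 - m*x1 = 4.5 - (4.7*6.0)/(4.7) = 4.5 - 6.0000 = -1.5000

y = 1.0000x - 1.5000


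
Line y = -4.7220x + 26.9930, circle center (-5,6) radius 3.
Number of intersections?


Substitute y = -4.7220x + 26.9930: (x+ 5)^2 + (-4.7220x+26.9930-6)^2 = 9
Expand to Ax^2 + Bx + C = 0, where b-k = 20.993
A = 1+m^2 = 23.297284
B = 2(m(b-k) - h) = 2(-4.7220*20.993 + 5) = -188.257892
C = h^2 + (b-k)^2 - r^2 = 25 + 440.706049 - 9 = 456.706049
disc = B^2-4AC = 35441.0339 - 42560.0421 = -7119.0082
disc < 0

0 intersection points


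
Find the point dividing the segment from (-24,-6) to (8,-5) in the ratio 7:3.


Px = (7*8 + 3*(-24))/10 = -16/10 = -1.6000
Py = (7*(-5) + 3*(-6))/10 = -53/10 = -5.3000

P = (-1.6000, -5.3000)


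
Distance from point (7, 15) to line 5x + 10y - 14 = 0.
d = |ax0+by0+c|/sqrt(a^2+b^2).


|5*7 + 10*15 - 14| = |171| = 171
sqrt(25 + 100) = sqrt(125) = 11.1803
d = 171/sqrt(125) = 15.2947

15.2947


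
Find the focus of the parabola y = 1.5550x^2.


a = 1.5550
4a = 6.2200
focus = (0, 1/6.2200) = (0, 0.1608)

Focus = (0, 0.1608)


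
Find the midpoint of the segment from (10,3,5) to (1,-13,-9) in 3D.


Mx = (10+1)/2 = 5.5000
My = (3- 13)/2 = -5.0000
Mz = (5- 9)/2 = -2.0000

M = (5.5000, -5.0000, -2.0000)


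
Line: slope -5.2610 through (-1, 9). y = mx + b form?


y - 9 = -5.2610(x + 1)
y = -5.2610x + 9 + 5.2610*(-1)
y = -5.2610x + 3.7390

y = -5.2610x + 3.7390


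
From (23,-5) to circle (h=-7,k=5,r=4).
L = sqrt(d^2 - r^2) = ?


d = sqrt((23+ 7)^2 + (-5-5)^2) = sqrt(900+100) = 31.6228
L = sqrt(1000.0000 - 16) = sqrt(984.0000) = 31.3688

31.3688


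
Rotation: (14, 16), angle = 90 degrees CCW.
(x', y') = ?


cos(90) = 0, sin(90) = 1
x' = 14*0 - 16*1 = -16
y' = 14*1 + 16*0 = 14

(-16, 14)


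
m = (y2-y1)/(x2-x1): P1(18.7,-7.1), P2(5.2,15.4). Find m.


dy = 15.4 + 7.1 = 22.5
dx = 5.2 - 18.7 = -13.5
m = 22.5/(-13.5) = -1.6667

m = -1.6667


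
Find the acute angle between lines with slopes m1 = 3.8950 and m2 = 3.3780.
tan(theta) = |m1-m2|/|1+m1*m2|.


m1-m2 = 0.517
1+m1*m2 = 14.15731
tan(theta) = |0.517/14.15731| = 0.036518
theta = arctan(|0.517/14.15731|) = 2.0914 degrees (acute angle)

2.0914 degrees


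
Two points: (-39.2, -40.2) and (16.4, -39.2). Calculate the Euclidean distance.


dx = 16.4 + 39.2 = 55.6
dy = -39.2 + 40.2 = 1.0
d = sqrt(3091.36 + 1.0) = sqrt(3092.36) = 55.6090

55.6090


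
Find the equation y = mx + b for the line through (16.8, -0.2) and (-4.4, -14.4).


m = (-14.2)/(-21.2) = 0.6698
b = y1 - m*x1 = -0.2 - (-14.2*16.8)/(-21.2) = -0.2 - 11.2528 = -11.4528

y = 0.6698x - 11.4528


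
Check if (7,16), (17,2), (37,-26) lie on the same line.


7*(2+ 26) + 17*(-26-16) + 37*(16-2)
= 196 - 714 + 518 = 0

Yes, collinear (determinant = 0)


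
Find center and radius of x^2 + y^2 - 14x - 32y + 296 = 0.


h = -D/2 = 14/2 = 7
k = -E/2 = 32/2 = 16
r^2 = h^2 + k^2 - F = 49 + 256 - 296 = 9
r = 3

Center (7, 16), radius = 3


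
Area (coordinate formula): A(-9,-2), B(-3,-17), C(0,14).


-9*(-17-14) = 279
-3*(14+ 2) = -48
0*(-2+ 17) = 0
sum = 231
Area = |231|/2 = 115.5000

115.5000 sq units


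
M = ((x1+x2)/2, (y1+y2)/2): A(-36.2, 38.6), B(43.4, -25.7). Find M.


Mx = (-36.2 + 43.4)/2 = 7.2/2 = 3.6000
My = (38.6 - 25.7)/2 = 12.9/2 = 6.4500

(3.6000, 6.4500)


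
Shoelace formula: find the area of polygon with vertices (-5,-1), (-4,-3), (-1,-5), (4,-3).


sum(xi*y_{i+1}) = -5*(-3) - 4*(-5) - 1*(-3) + 4*(-1) = 34
sum(yi*x_{i+1}) = -1*(-4) - 3*(-1) - 5*4 - 3*(-5) = 2
Area = |34 - 2|/2 = 32/2 = 16.0000

16.0000 sq units


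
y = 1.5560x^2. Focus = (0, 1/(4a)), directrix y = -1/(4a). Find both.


a = 1.5560
1/(4a) = 0.1607
Focus = (0, 0.1607)
Directrix: y = -0.1607

Focus = (0, 0.1607), Directrix: y = -0.1607


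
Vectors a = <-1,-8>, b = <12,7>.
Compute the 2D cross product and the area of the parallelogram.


cross = -1*7 + 8*12 = -7 + 96 = 89
Parallelogram area = |89| = 89

cross = 89, parallelogram area = 89


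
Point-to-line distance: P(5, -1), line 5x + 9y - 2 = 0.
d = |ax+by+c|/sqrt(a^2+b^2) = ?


|5*5 + 9*(-1) - 2| = |14| = 14
sqrt(25 + 81) = sqrt(106) = 10.2956
d = 14/sqrt(106) = 1.3598

1.3598
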